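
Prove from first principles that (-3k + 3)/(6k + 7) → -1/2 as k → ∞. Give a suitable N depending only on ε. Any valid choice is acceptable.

N = (13/12)/ε

Suppose ε > 0. For k ≥ 1, |(-3k + 3)/(6k + 7) + 1/2| = |39|/(6(6k + 7)) = 39/(6(6k + 7)).
Since 6k + 7 ≥ 6k for k ≥ 1, this is ≤ 39/(6·6k) = (13/12)/k.
So |(-3k + 3)/(6k + 7) + 1/2| < ε whenever k > (13/12)/ε.
Take N = (13/12)/ε. If k > N then |(-3k + 3)/(6k + 7) + 1/2| ≤ (13/12)/k < ε.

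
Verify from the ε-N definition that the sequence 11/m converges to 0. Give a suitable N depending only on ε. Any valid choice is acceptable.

Let ε > 0. For m ≥ 1, |11/m − 0| = 11/(m) ≤ 11/m.
We need 11/m < ε, i.e. m > 11/ε.
Take N = 11/ε. If m > N then |11/m| ≤ 11/m < ε.

N = 11/ε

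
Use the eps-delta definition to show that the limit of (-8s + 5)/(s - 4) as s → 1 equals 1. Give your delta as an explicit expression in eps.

Fix eps > 0. We want delta > 0 with 0 < |s − 1| < delta ⇒ |(-8s + 5)/(s - 4) − 1| < eps.
Combining over a common denominator, (-8s + 5)/(s - 4) − 1 = [(-8s + 5)·(-3) − (-3)·(s - 4)] / [(-3)·(s - 4)] = 27(s − 1) / ((-3)(s - 4)).
So |(-8s + 5)/(s - 4) − 1| = 27|s − 1| / (3·|s − 4|).
Restrict delta ≤ 3/2. Then |s − 1| < 3/2 gives |s − 4| = |(s − 1) + (-3)| ≥ 3 − 3/2 = 3/2.
Hence |(-8s + 5)/(s - 4) − 1| < 27|s − 1|/(3·(3/2)) = 6|s − 1|, which is < eps once |s − 1| < (1/6)eps.
Take delta = min(3/2, (1/6)eps). Then 0 < |s − 1| < delta forces both bounds, so |(-8s + 5)/(s - 4) − 1| < eps.

delta = min(3/2, (1/6)eps)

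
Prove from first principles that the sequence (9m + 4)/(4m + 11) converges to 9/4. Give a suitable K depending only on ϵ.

K = (83/16)/ϵ

Fix ϵ > 0. For m ≥ 1, |(9m + 4)/(4m + 11) − (9/4)| = |-83|/(4(4m + 11)) = 83/(4(4m + 11)).
Since 4m + 11 ≥ 4m for m ≥ 1, this is ≤ 83/(4·4m) = (83/16)/m.
So |(9m + 4)/(4m + 11) − (9/4)| < ϵ whenever m > (83/16)/ϵ.
Take K = (83/16)/ϵ. If m > K then |(9m + 4)/(4m + 11) − (9/4)| ≤ (83/16)/m < ϵ.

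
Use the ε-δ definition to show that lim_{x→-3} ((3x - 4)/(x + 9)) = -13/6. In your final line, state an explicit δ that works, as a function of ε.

Let ε > 0 be given. We want δ > 0 with 0 < |x + 3| < δ ⇒ |(3x - 4)/(x + 9) + 13/6| < ε.
Combining over a common denominator, (3x - 4)/(x + 9) + 13/6 = [(3x - 4)·6 − (-13)·(x + 9)] / [6·(x + 9)] = 31(x + 3) / (6(x + 9)).
So |(3x - 4)/(x + 9) + 13/6| = 31|x + 3| / (6·|x + 9|).
Require δ ≤ 3, so |x + 9| ≥ |6| − |x + 3| > 6 − 3 = 3.
Hence |(3x - 4)/(x + 9) + 13/6| < 31|x + 3|/(6·3) = (31/18)|x + 3|, which is < ε once |x + 3| < (18/31)ε.
Take δ = min(3, (18/31)ε). Then 0 < |x + 3| < δ forces both bounds, so |(3x - 4)/(x + 9) + 13/6| < ε.

δ = min(3, (18/31)ε)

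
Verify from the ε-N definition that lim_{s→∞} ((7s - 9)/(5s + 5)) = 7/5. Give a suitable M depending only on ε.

M = (16/5)/ε

Suppose ε > 0. We seek M > 0 such that s > M implies |(7s - 9)/(5s + 5) − (7/5)| < ε.
(7s - 9)/(5s + 5) − (7/5) = (5(7s - 9) − 7(5s + 5)) / (5(5s + 5)) = -80/(5(5s + 5)).
For s > 0 we have 5s + 5 > 5s, so |(7s - 9)/(5s + 5) − (7/5)| = 80/(5(5s + 5)) < 80/(5·5s) = (16/5)/s.
Thus |(7s - 9)/(5s + 5) − (7/5)| < ε whenever s > (16/5)/ε.
Take M = (16/5)/ε. If s > M then |(7s - 9)/(5s + 5) − (7/5)| < (16/5)/s < ε.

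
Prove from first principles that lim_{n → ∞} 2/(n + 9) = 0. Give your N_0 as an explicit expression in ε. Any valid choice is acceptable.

N_0 = 2/ε

Let ε > 0. For n ≥ 1, |2/(n + 9) − 0| = 2/(n + 9) ≤ 2/n.
We need 2/n < ε, i.e. n > 2/ε.
Take N_0 = 2/ε. If n > N_0 then |2/(n + 9)| ≤ 2/n < ε.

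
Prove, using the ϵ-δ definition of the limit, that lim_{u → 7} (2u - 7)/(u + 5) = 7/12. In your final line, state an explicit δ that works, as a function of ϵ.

Let ϵ > 0. We want δ > 0 with 0 < |u − 7| < δ ⇒ |(2u - 7)/(u + 5) − (7/12)| < ϵ.
Combining over a common denominator, (2u - 7)/(u + 5) − (7/12) = [(2u - 7)·12 − 7·(u + 5)] / [12·(u + 5)] = 17(u − 7) / (12(u + 5)).
So |(2u - 7)/(u + 5) − (7/12)| = 17|u − 7| / (12·|u + 5|).
Require δ ≤ 6, so |u + 5| ≥ |12| − |u − 7| > 12 − 6 = 6.
Hence |(2u - 7)/(u + 5) − (7/12)| < 17|u − 7|/(12·6) = (17/72)|u − 7|, which is < ϵ once |u − 7| < (72/17)ϵ.
Take δ = min(6, (72/17)ϵ). Then 0 < |u − 7| < δ forces both bounds, so |(2u - 7)/(u + 5) − (7/12)| < ϵ.

δ = min(6, (72/17)ϵ)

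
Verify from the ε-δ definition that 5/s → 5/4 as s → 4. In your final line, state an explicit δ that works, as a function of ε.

Let ε > 0 be given. We seek δ > 0 such that 0 < |s − 4| < δ implies |5/s − (5/4)| < ε.
|5/s − (5/4)| = 5·|4 − s|/(4·|s|) = 5|s − 4|/(4|s|).
Restrict δ ≤ 2. Then |s − 4| < 2 gives |s| > 2, so 4|s| > 8.
Then |5/s − (5/4)| < 5|s − 4|/8, which is < ε when |s − 4| < (8/5)ε.
Take δ = min(2, (8/5)ε). Then 0 < |s − 4| < δ gives both |s − 4| < 2 and |s − 4| < (8/5)ε, so |5/s − (5/4)| < ε.

δ = min(2, (8/5)ε)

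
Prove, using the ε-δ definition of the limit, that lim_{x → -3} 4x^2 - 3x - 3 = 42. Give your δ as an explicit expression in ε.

Let ε > 0. We want δ > 0 such that 0 < |x + 3| < δ implies |(4x^2 - 3x - 3) − 42| < ε.
(4x^2 - 3x - 3) − 42 = 4x^2 - 3x - 45 = (x + 3)(4x - 15).
So |(4x^2 - 3x - 3) − 42| = |x + 3|·|4x - 15|.
Require δ ≤ 2. Then |x + 3| < 2 gives |x| < 5, and by the triangle inequality |4x - 15| ≤ 4·5 + 15 = 35.
Hence |(4x^2 - 3x - 3) − 42| ≤ 35|x + 3| < ε provided |x + 3| < ε/35.
Choosing δ = min(2, ε/35) ensures both conditions, hence |(4x^2 - 3x - 3) − 42| < ε.

δ = min(2, ε/35)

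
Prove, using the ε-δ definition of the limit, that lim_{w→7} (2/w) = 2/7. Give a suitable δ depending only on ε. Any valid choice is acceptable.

Let ε > 0. We seek δ > 0 such that 0 < |w − 7| < δ implies |2/w − (2/7)| < ε.
|2/w − (2/7)| = 2·|7 − w|/(7·|w|) = 2|w − 7|/(7|w|).
Restrict δ ≤ 7/2. Then |w − 7| < 7/2 gives |w| > 7/2, so 7|w| > 49/2.
Then |2/w − (2/7)| < 2|w − 7|/(49/2), which is < ε when |w − 7| < (49/4)ε.
Take δ = min(7/2, (49/4)ε). Then 0 < |w − 7| < δ gives both |w − 7| < 7/2 and |w − 7| < (49/4)ε, so |2/w − (2/7)| < ε.

δ = min(7/2, (49/4)ε)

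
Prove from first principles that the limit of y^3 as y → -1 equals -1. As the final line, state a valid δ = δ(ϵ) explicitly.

δ = min(1, ϵ/7)

Fix ϵ > 0. We seek δ > 0 with 0 < |y + 1| < δ ⇒ |y^3 + 1| < ϵ.
Factor: y^3 + 1 = (y + 1)(y^2 - y + 1), so |y^3 + 1| = |y + 1|·|y^2 - y + 1|.
Restrict δ ≤ 1. Then |y + 1| < 1 gives |y| < 2, so by the triangle inequality |y^2 - y + 1| ≤ 2^2 + 2 + 1 = 7.
Hence |y^3 + 1| ≤ 7|y + 1|, which is < ϵ once |y + 1| < ϵ/7.
Take δ = min(1, ϵ/7). If 0 < |y + 1| < δ then both bounds hold and |y^3 + 1| ≤ 7|y + 1| < 7·(ϵ/7) = ϵ.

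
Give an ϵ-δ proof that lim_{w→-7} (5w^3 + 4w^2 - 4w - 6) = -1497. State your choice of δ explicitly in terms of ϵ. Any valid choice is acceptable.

δ = min(2, ϵ/897)

Let ϵ > 0 be given. We want δ > 0 such that 0 < |w + 7| < δ implies |(5w^3 + 4w^2 - 4w - 6) + 1497| < ϵ.
(5w^3 + 4w^2 - 4w - 6) + 1497 = 5w^3 + 4w^2 - 4w + 1491 = (w + 7)(5w^2 - 31w + 213).
So |(5w^3 + 4w^2 - 4w - 6) + 1497| = |w + 7|·|5w^2 - 31w + 213|.
Require δ ≤ 2. Then |w + 7| < 2 gives |w| < 9, and by the triangle inequality |5w^2 - 31w + 213| ≤ 5·9^2 + 31·9 + 213 = 897.
Hence |(5w^3 + 4w^2 - 4w - 6) + 1497| ≤ 897|w + 7| < ϵ provided |w + 7| < ϵ/897.
Take δ = min(2, ϵ/897). Then 0 < |w + 7| < δ gives both |w + 7| < 2 and |w + 7| < ϵ/897, so |(5w^3 + 4w^2 - 4w - 6) + 1497| < ϵ.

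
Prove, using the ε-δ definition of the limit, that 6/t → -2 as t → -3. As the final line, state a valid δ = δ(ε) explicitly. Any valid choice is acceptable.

δ = min(3/2, (3/4)ε)

Suppose ε > 0. We seek δ > 0 such that 0 < |t + 3| < δ implies |6/t + 2| < ε.
|6/t + 2| = 6·|-3 − t|/(3·|t|) = 6|t + 3|/(3|t|).
Restrict δ ≤ 3/2. Then |t + 3| < 3/2 gives |t| > 3/2, so 3|t| > 9/2.
Then |6/t + 2| < 6|t + 3|/(9/2), which is < ε when |t + 3| < (3/4)ε.
Take δ = min(3/2, (3/4)ε). Then 0 < |t + 3| < δ gives both |t + 3| < 3/2 and |t + 3| < (3/4)ε, so |6/t + 2| < ε.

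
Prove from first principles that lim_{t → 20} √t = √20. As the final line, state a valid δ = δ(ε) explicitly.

δ = min(20, √20·ε)

Let ε > 0 be given. We want δ > 0 such that 0 < |t − 20| < δ implies |√t − √20| < ε.
Rationalise: √t − √20 = (t − 20)/(√t + √20), so |√t − √20| = |t − 20|/(√t + √20).
Restrict δ ≤ 20 so that |t − 20| < 20 forces t > 0, and then √t + √20 > √20.
Hence |√t − √20| < |t − 20|/√20, which is < ε once |t − 20| < √20·ε.
Take δ = min(20, √20·ε). If 0 < |t − 20| < δ then t > 0 and |√t − √20| < |t − 20|/√20 < ε.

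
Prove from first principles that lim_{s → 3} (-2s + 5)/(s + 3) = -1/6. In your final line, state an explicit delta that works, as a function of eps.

Fix eps > 0. We want delta > 0 with 0 < |s − 3| < delta ⇒ |(-2s + 5)/(s + 3) + 1/6| < eps.
Combining over a common denominator, (-2s + 5)/(s + 3) + 1/6 = [(-2s + 5)·6 − (-1)·(s + 3)] / [6·(s + 3)] = -11(s − 3) / (6(s + 3)).
So |(-2s + 5)/(s + 3) + 1/6| = 11|s − 3| / (6·|s + 3|).
Restrict delta ≤ 3. Then |s − 3| < 3 gives |s + 3| = |(s − 3) + 6| ≥ 6 − 3 = 3.
Hence |(-2s + 5)/(s + 3) + 1/6| < 11|s − 3|/(6·3) = (11/18)|s − 3|, which is < eps once |s − 3| < (18/11)eps.
Take delta = min(3, (18/11)eps). Then 0 < |s − 3| < delta forces both bounds, so |(-2s + 5)/(s + 3) + 1/6| < eps.

delta = min(3, (18/11)eps)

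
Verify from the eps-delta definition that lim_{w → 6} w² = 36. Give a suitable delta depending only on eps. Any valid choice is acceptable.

Suppose eps > 0. We seek delta > 0 with 0 < |w − 6| < delta ⇒ |w² − 36| < eps.
Factor: w² − 36 = (w − 6)(w + 6), so |w² − 36| = |w − 6|·|w + 6|.
Impose delta ≤ 1 so that |w| < 7; then |w + 6| ≤ 13.
Hence |w² − 36| ≤ 13|w − 6|, which is < eps once |w − 6| < eps/13.
Take delta = min(1, eps/13). If 0 < |w − 6| < delta then both bounds hold and |w² − 36| ≤ 13|w − 6| < 13·(eps/13) = eps.

delta = min(1, eps/13)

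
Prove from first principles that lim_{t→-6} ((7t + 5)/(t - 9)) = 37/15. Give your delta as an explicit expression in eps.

delta = min(15/2, (225/136)eps)

Suppose eps > 0. We want delta > 0 with 0 < |t + 6| < delta ⇒ |(7t + 5)/(t - 9) − (37/15)| < eps.
Combining over a common denominator, (7t + 5)/(t - 9) − (37/15) = [(7t + 5)·(-15) − (-37)·(t - 9)] / [(-15)·(t - 9)] = -68(t + 6) / ((-15)(t - 9)).
So |(7t + 5)/(t - 9) − (37/15)| = 68|t + 6| / (15·|t − 9|).
Restrict delta ≤ 15/2. Then |t + 6| < 15/2 gives |t − 9| = |(t + 6) + (-15)| ≥ 15 − 15/2 = 15/2.
Hence |(7t + 5)/(t - 9) − (37/15)| < 68|t + 6|/(15·(15/2)) = (136/225)|t + 6|, which is < eps once |t + 6| < (225/136)eps.
Take delta = min(15/2, (225/136)eps). Then 0 < |t + 6| < delta forces both bounds, so |(7t + 5)/(t - 9) − (37/15)| < eps.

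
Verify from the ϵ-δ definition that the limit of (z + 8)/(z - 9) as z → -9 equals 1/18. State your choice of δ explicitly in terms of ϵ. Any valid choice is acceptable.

Let ϵ > 0. We want δ > 0 with 0 < |z + 9| < δ ⇒ |(z + 8)/(z - 9) − (1/18)| < ϵ.
Combining over a common denominator, (z + 8)/(z - 9) − (1/18) = [(z + 8)·(-18) − (-1)·(z - 9)] / [(-18)·(z - 9)] = -17(z + 9) / ((-18)(z - 9)).
So |(z + 8)/(z - 9) − (1/18)| = 17|z + 9| / (18·|z − 9|).
Require δ ≤ 9, so |z − 9| ≥ |-18| − |z + 9| > 18 − 9 = 9.
Hence |(z + 8)/(z - 9) − (1/18)| < 17|z + 9|/(18·9) = (17/162)|z + 9|, which is < ϵ once |z + 9| < (162/17)ϵ.
Take δ = min(9, (162/17)ϵ). Then 0 < |z + 9| < δ forces both bounds, so |(z + 8)/(z - 9) − (1/18)| < ϵ.

δ = min(9, (162/17)ϵ)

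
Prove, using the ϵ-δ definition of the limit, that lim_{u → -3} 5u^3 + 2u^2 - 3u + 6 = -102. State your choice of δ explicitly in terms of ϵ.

δ = min(1, ϵ/168)

Let ϵ > 0. We want δ > 0 such that 0 < |u + 3| < δ implies |(5u^3 + 2u^2 - 3u + 6) + 102| < ϵ.
(5u^3 + 2u^2 - 3u + 6) + 102 = 5u^3 + 2u^2 - 3u + 108 = (u + 3)(5u^2 - 13u + 36).
So |(5u^3 + 2u^2 - 3u + 6) + 102| = |u + 3|·|5u^2 - 13u + 36|.
Require δ ≤ 1. Then |u + 3| < 1 gives |u| < 4, and by the triangle inequality |5u^2 - 13u + 36| ≤ 5·4^2 + 13·4 + 36 = 168.
Hence |(5u^3 + 2u^2 - 3u + 6) + 102| ≤ 168|u + 3| < ϵ provided |u + 3| < ϵ/168.
Choosing δ = min(1, ϵ/168) ensures both conditions, hence |(5u^3 + 2u^2 - 3u + 6) + 102| < ϵ.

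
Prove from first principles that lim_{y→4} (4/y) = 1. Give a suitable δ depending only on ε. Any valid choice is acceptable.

δ = min(2, 2ε)

Let ε > 0 be given. We seek δ > 0 such that 0 < |y − 4| < δ implies |4/y − 1| < ε.
|4/y − 1| = 4·|4 − y|/(4·|y|) = 4|y − 4|/(4|y|).
Restrict δ ≤ 2. Then |y − 4| < 2 gives |y| > 2, so 4|y| > 8.
Then |4/y − 1| < 4|y − 4|/8, which is < ε when |y − 4| < 2ε.
Take δ = min(2, 2ε). Then 0 < |y − 4| < δ gives both |y − 4| < 2 and |y − 4| < 2ε, so |4/y − 1| < ε.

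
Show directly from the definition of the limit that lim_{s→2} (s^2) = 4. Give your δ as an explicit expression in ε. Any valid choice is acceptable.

δ = min(1, ε/5)

Let ε > 0. We seek δ > 0 with 0 < |s − 2| < δ ⇒ |s^2 − 4| < ε.
Factor: s^2 − 4 = (s − 2)(s + 2), so |s^2 − 4| = |s − 2|·|s + 2|.
Restrict δ ≤ 1. Then |s − 2| < 1 gives |s| < 3, so by the triangle inequality |s + 2| ≤ 3 + 2 = 5.
Hence |s^2 − 4| ≤ 5|s − 2|, which is < ε once |s − 2| < ε/5.
Take δ = min(1, ε/5). If 0 < |s − 2| < δ then both bounds hold and |s^2 − 4| ≤ 5|s − 2| < 5·(ε/5) = ε.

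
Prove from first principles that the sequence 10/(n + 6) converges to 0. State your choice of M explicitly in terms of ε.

M = 10/ε

Let ε > 0 be given. For n ≥ 1, |10/(n + 6) − 0| = 10/(n + 6) ≤ 10/n.
We need 10/n < ε, i.e. n > 10/ε.
Take M = 10/ε. If n > M then |10/(n + 6)| ≤ 10/n < ε.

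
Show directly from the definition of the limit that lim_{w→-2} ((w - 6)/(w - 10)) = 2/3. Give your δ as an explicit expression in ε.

δ = min(6, 18ε)

Let ε > 0. We want δ > 0 with 0 < |w + 2| < δ ⇒ |(w - 6)/(w - 10) − (2/3)| < ε.
Combining over a common denominator, (w - 6)/(w - 10) − (2/3) = [(w - 6)·(-12) − (-8)·(w - 10)] / [(-12)·(w - 10)] = -4(w + 2) / ((-12)(w - 10)).
So |(w - 6)/(w - 10) − (2/3)| = 4|w + 2| / (12·|w − 10|).
Restrict δ ≤ 6. Then |w + 2| < 6 gives |w − 10| = |(w + 2) + (-12)| ≥ 12 − 6 = 6.
Hence |(w - 6)/(w - 10) − (2/3)| < 4|w + 2|/(12·6) = (1/18)|w + 2|, which is < ε once |w + 2| < 18ε.
Take δ = min(6, 18ε). Then 0 < |w + 2| < δ forces both bounds, so |(w - 6)/(w - 10) − (2/3)| < ε.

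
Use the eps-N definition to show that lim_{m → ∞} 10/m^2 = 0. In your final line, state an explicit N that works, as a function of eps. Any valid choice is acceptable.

Let eps > 0. For m ≥ 1, |10/m^2 − 0| = 10/m^2.
10/m^2 < eps ⇔ m^2 > 10/eps ⇔ m > (10/eps)^{1/2}.
Take N = (10/eps)^{1/2}. Then m > N implies 10/m^2 < eps.

N = (10/eps)^{1/2}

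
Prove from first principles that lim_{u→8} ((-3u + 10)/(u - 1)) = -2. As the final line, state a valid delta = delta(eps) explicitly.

Fix eps > 0. We want delta > 0 with 0 < |u − 8| < delta ⇒ |(-3u + 10)/(u - 1) + 2| < eps.
Combining over a common denominator, (-3u + 10)/(u - 1) + 2 = [(-3u + 10)·7 − (-14)·(u - 1)] / [7·(u - 1)] = -7(u − 8) / (7(u - 1)).
So |(-3u + 10)/(u - 1) + 2| = 7|u − 8| / (7·|u − 1|).
Restrict delta ≤ 7/2. Then |u − 8| < 7/2 gives |u − 1| = |(u − 8) + 7| ≥ 7 − 7/2 = 7/2.
Hence |(-3u + 10)/(u - 1) + 2| < 7|u − 8|/(7·(7/2)) = (2/7)|u − 8|, which is < eps once |u − 8| < (7/2)eps.
Take delta = min(7/2, (7/2)eps). Then 0 < |u − 8| < delta forces both bounds, so |(-3u + 10)/(u - 1) + 2| < eps.

delta = min(7/2, (7/2)eps)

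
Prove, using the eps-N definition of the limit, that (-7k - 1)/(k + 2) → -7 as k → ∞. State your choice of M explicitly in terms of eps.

M = 13/eps

Let eps > 0. For k ≥ 1, |(-7k - 1)/(k + 2) + 7| = |13|/((k + 2)) = 13/((k + 2)).
Since k + 2 ≥ k for k ≥ 1, this is ≤ 13/(k) = 13/k.
So |(-7k - 1)/(k + 2) + 7| < eps whenever k > 13/eps.
Take M = 13/eps. If k > M then |(-7k - 1)/(k + 2) + 7| ≤ 13/k < eps.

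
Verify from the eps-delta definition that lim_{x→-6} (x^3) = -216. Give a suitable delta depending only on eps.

delta = min(2, eps/148)

Let eps > 0 be given. We seek delta > 0 with 0 < |x + 6| < delta ⇒ |x^3 + 216| < eps.
Factor: x^3 + 216 = (x + 6)(x^2 - 6x + 36), so |x^3 + 216| = |x + 6|·|x^2 - 6x + 36|.
Restrict delta ≤ 2. Then |x + 6| < 2 gives |x| < 8, so by the triangle inequality |x^2 - 6x + 36| ≤ 8^2 + 6·8 + 36 = 148.
Hence |x^3 + 216| ≤ 148|x + 6|, which is < eps once |x + 6| < eps/148.
Take delta = min(2, eps/148). If 0 < |x + 6| < delta then both bounds hold and |x^3 + 216| ≤ 148|x + 6| < 148·(eps/148) = eps.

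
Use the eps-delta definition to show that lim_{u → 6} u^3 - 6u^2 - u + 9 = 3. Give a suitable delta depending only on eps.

delta = min(1, eps/50)

Suppose eps > 0. We want delta > 0 such that 0 < |u − 6| < delta implies |(u^3 - 6u^2 - u + 9) − 3| < eps.
(u^3 - 6u^2 - u + 9) − 3 = u^3 - 6u^2 - u + 6 = (u − 6)(u^2 - 1).
So |(u^3 - 6u^2 - u + 9) − 3| = |u − 6|·|u^2 - 1|.
Assume first that |u − 6| < 1, so |u| < 7. Then |u^2 - 1| ≤ 7^2 + 1 = 50.
Hence |(u^3 - 6u^2 - u + 9) − 3| ≤ 50|u − 6| < eps provided |u − 6| < eps/50.
Choosing delta = min(1, eps/50) ensures both conditions, hence |(u^3 - 6u^2 - u + 9) − 3| < eps.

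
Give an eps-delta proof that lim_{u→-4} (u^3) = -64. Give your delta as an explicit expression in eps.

delta = min(2, eps/76)

Let eps > 0. We seek delta > 0 with 0 < |u + 4| < delta ⇒ |u^3 + 64| < eps.
Factor: u^3 + 64 = (u + 4)(u^2 - 4u + 16), so |u^3 + 64| = |u + 4|·|u^2 - 4u + 16|.
Restrict delta ≤ 2. Then |u + 4| < 2 gives |u| < 6, so by the triangle inequality |u^2 - 4u + 16| ≤ 6^2 + 4·6 + 16 = 76.
Hence |u^3 + 64| ≤ 76|u + 4|, which is < eps once |u + 4| < eps/76.
Take delta = min(2, eps/76). If 0 < |u + 4| < delta then both bounds hold and |u^3 + 64| ≤ 76|u + 4| < 76·(eps/76) = eps.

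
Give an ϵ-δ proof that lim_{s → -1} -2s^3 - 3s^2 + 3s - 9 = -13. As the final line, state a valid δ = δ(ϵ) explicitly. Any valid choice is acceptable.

δ = min(1, ϵ/14)

Let ϵ > 0. We want δ > 0 such that 0 < |s + 1| < δ implies |(-2s^3 - 3s^2 + 3s - 9) + 13| < ϵ.
(-2s^3 - 3s^2 + 3s - 9) + 13 = -2s^3 - 3s^2 + 3s + 4 = (s + 1)(-2s^2 - s + 4).
So |(-2s^3 - 3s^2 + 3s - 9) + 13| = |s + 1|·|-2s^2 - s + 4|.
Assume first that |s + 1| < 1, so |s| < 2. Then |-2s^2 - s + 4| ≤ 2·2^2 + 2 + 4 = 14.
Hence |(-2s^3 - 3s^2 + 3s - 9) + 13| ≤ 14|s + 1| < ϵ provided |s + 1| < ϵ/14.
Take δ = min(1, ϵ/14). Then 0 < |s + 1| < δ gives both |s + 1| < 1 and |s + 1| < ϵ/14, so |(-2s^3 - 3s^2 + 3s - 9) + 13| < ϵ.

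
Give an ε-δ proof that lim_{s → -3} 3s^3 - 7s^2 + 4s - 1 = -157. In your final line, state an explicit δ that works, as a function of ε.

Fix ε > 0. We want δ > 0 such that 0 < |s + 3| < δ implies |(3s^3 - 7s^2 + 4s - 1) + 157| < ε.
(3s^3 - 7s^2 + 4s - 1) + 157 = 3s^3 - 7s^2 + 4s + 156 = (s + 3)(3s^2 - 16s + 52).
So |(3s^3 - 7s^2 + 4s - 1) + 157| = |s + 3|·|3s^2 - 16s + 52|.
Require δ ≤ 2. Then |s + 3| < 2 gives |s| < 5, and by the triangle inequality |3s^2 - 16s + 52| ≤ 3·5^2 + 16·5 + 52 = 207.
Hence |(3s^3 - 7s^2 + 4s - 1) + 157| ≤ 207|s + 3| < ε provided |s + 3| < ε/207.
Take δ = min(2, ε/207). Then 0 < |s + 3| < δ gives both |s + 3| < 2 and |s + 3| < ε/207, so |(3s^3 - 7s^2 + 4s - 1) + 157| < ε.

δ = min(2, ε/207)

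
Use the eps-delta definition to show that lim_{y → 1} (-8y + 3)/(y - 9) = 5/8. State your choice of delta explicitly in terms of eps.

delta = min(4, (32/69)eps)

Let eps > 0. We want delta > 0 with 0 < |y − 1| < delta ⇒ |(-8y + 3)/(y - 9) − (5/8)| < eps.
Combining over a common denominator, (-8y + 3)/(y - 9) − (5/8) = [(-8y + 3)·(-8) − (-5)·(y - 9)] / [(-8)·(y - 9)] = 69(y − 1) / ((-8)(y - 9)).
So |(-8y + 3)/(y - 9) − (5/8)| = 69|y − 1| / (8·|y − 9|).
Restrict delta ≤ 4. Then |y − 1| < 4 gives |y − 9| = |(y − 1) + (-8)| ≥ 8 − 4 = 4.
Hence |(-8y + 3)/(y - 9) − (5/8)| < 69|y − 1|/(8·4) = (69/32)|y − 1|, which is < eps once |y − 1| < (32/69)eps.
Take delta = min(4, (32/69)eps). Then 0 < |y − 1| < delta forces both bounds, so |(-8y + 3)/(y - 9) − (5/8)| < eps.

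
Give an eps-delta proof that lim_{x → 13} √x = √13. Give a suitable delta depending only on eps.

delta = min(13, √13·eps)

Fix eps > 0. We want delta > 0 such that 0 < |x − 13| < delta implies |√x − √13| < eps.
Multiplying by the conjugate, |√x − √13| = |x − 13|/(√x + √13).
Restrict delta ≤ 13 so that |x − 13| < 13 forces x > 0, and then √x + √13 > √13.
Hence |√x − √13| < |x − 13|/√13, which is < eps once |x − 13| < √13·eps.
Take delta = min(13, √13·eps). If 0 < |x − 13| < delta then x > 0 and |√x − √13| < |x − 13|/√13 < eps.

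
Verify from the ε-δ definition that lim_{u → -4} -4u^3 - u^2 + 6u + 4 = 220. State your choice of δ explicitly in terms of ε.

δ = min(1, ε/229)

Suppose ε > 0. We want δ > 0 such that 0 < |u + 4| < δ implies |(-4u^3 - u^2 + 6u + 4) − 220| < ε.
(-4u^3 - u^2 + 6u + 4) − 220 = -4u^3 - u^2 + 6u - 216 = (u + 4)(-4u^2 + 15u - 54).
So |(-4u^3 - u^2 + 6u + 4) − 220| = |u + 4|·|-4u^2 + 15u - 54|.
Require δ ≤ 1. Then |u + 4| < 1 gives |u| < 5, and by the triangle inequality |-4u^2 + 15u - 54| ≤ 4·5^2 + 15·5 + 54 = 229.
Hence |(-4u^3 - u^2 + 6u + 4) − 220| ≤ 229|u + 4| < ε provided |u + 4| < ε/229.
Take δ = min(1, ε/229). Then 0 < |u + 4| < δ gives both |u + 4| < 1 and |u + 4| < ε/229, so |(-4u^3 - u^2 + 6u + 4) − 220| < ε.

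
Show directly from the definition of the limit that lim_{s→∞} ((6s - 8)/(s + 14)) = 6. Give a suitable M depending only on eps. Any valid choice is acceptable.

Let eps > 0. We seek M > 0 such that s > M implies |(6s - 8)/(s + 14) − 6| < eps.
(6s - 8)/(s + 14) − 6 = ((6s - 8) − 6(s + 14)) / ((s + 14)) = -92/((s + 14)).
For s > 0 we have s + 14 > s, so |(6s - 8)/(s + 14) − 6| = 92/((s + 14)) < 92/(s) = 92/s.
Thus |(6s - 8)/(s + 14) − 6| < eps whenever s > 92/eps.
Take M = 92/eps. If s > M then |(6s - 8)/(s + 14) − 6| < 92/s < eps.

M = 92/eps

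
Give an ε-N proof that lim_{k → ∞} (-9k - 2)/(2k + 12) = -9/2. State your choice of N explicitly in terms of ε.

N = 26/ε

Fix ε > 0. For k ≥ 1, |(-9k - 2)/(2k + 12) + 9/2| = |104|/(2(2k + 12)) = 104/(2(2k + 12)).
Since 2k + 12 ≥ 2k for k ≥ 1, this is ≤ 104/(2·2k) = 26/k.
So |(-9k - 2)/(2k + 12) + 9/2| < ε whenever k > 26/ε.
Take N = 26/ε. If k > N then |(-9k - 2)/(2k + 12) + 9/2| ≤ 26/k < ε.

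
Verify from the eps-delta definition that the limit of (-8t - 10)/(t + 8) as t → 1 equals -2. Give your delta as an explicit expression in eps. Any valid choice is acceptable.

Suppose eps > 0. We want delta > 0 with 0 < |t − 1| < delta ⇒ |(-8t - 10)/(t + 8) + 2| < eps.
Combining over a common denominator, (-8t - 10)/(t + 8) + 2 = [(-8t - 10)·9 − (-18)·(t + 8)] / [9·(t + 8)] = -54(t − 1) / (9(t + 8)).
So |(-8t - 10)/(t + 8) + 2| = 54|t − 1| / (9·|t + 8|).
Require delta ≤ 9/2, so |t + 8| ≥ |9| − |t − 1| > 9 − 9/2 = 9/2.
Hence |(-8t - 10)/(t + 8) + 2| < 54|t − 1|/(9·(9/2)) = (4/3)|t − 1|, which is < eps once |t − 1| < (3/4)eps.
Take delta = min(9/2, (3/4)eps). Then 0 < |t − 1| < delta forces both bounds, so |(-8t - 10)/(t + 8) + 2| < eps.

delta = min(9/2, (3/4)eps)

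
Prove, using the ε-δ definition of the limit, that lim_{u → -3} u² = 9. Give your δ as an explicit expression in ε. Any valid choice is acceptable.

δ = min(1, ε/7)

Fix ε > 0. We seek δ > 0 with 0 < |u + 3| < δ ⇒ |u² − 9| < ε.
Factor: u² − 9 = (u + 3)(u - 3), so |u² − 9| = |u + 3|·|u - 3|.
Restrict δ ≤ 1. Then |u + 3| < 1 gives |u| < 4, so by the triangle inequality |u - 3| ≤ 4 + 3 = 7.
Hence |u² − 9| ≤ 7|u + 3|, which is < ε once |u + 3| < ε/7.
Take δ = min(1, ε/7). If 0 < |u + 3| < δ then both bounds hold and |u² − 9| ≤ 7|u + 3| < 7·(ε/7) = ε.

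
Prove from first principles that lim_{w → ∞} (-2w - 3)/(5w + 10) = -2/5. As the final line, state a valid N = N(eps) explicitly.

N = (1/5)/eps

Suppose eps > 0. We seek N > 0 such that w > N implies |(-2w - 3)/(5w + 10) + 2/5| < eps.
(-2w - 3)/(5w + 10) + 2/5 = (5(-2w - 3) − (-2)(5w + 10)) / (5(5w + 10)) = 5/(5(5w + 10)).
For w > 0 we have 5w + 10 > 5w, so |(-2w - 3)/(5w + 10) + 2/5| = 5/(5(5w + 10)) < 5/(5·5w) = (1/5)/w.
Thus |(-2w - 3)/(5w + 10) + 2/5| < eps whenever w > (1/5)/eps.
Take N = (1/5)/eps. If w > N then |(-2w - 3)/(5w + 10) + 2/5| < (1/5)/w < eps.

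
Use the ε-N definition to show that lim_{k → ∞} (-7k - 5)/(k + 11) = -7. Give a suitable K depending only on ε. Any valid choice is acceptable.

Suppose ε > 0. For k ≥ 1, |(-7k - 5)/(k + 11) + 7| = |72|/((k + 11)) = 72/((k + 11)).
Since k + 11 ≥ k for k ≥ 1, this is ≤ 72/(k) = 72/k.
So |(-7k - 5)/(k + 11) + 7| < ε whenever k > 72/ε.
Take K = 72/ε. If k > K then |(-7k - 5)/(k + 11) + 7| ≤ 72/k < ε.

K = 72/ε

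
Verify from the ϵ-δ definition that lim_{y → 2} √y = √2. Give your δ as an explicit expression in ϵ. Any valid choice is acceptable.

Let ϵ > 0 be given. We want δ > 0 such that 0 < |y − 2| < δ implies |√y − √2| < ϵ.
Multiplying by the conjugate, |√y − √2| = |y − 2|/(√y + √2).
Restrict δ ≤ 2 so that |y − 2| < 2 forces y > 0, and then √y + √2 > √2.
Hence |√y − √2| < |y − 2|/√2, which is < ϵ once |y − 2| < √2·ϵ.
Take δ = min(2, √2·ϵ). If 0 < |y − 2| < δ then y > 0 and |√y − √2| < |y − 2|/√2 < ϵ.

δ = min(2, √2·ϵ)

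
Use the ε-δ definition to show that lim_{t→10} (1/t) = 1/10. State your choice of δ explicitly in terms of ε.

Fix ε > 0. We seek δ > 0 such that 0 < |t − 10| < δ implies |1/t − (1/10)| < ε.
|1/t − (1/10)| = |10 − t|/(10·|t|) = |t − 10|/(10|t|).
Require δ ≤ 5 so that |t| > 10 − 5 = 5, hence 10|t| > 50.
Then |1/t − (1/10)| < |t − 10|/50, which is < ε when |t − 10| < 50ε.
Take δ = min(5, 50ε). Then 0 < |t − 10| < δ gives both |t − 10| < 5 and |t − 10| < 50ε, so |1/t − (1/10)| < ε.

δ = min(5, 50ε)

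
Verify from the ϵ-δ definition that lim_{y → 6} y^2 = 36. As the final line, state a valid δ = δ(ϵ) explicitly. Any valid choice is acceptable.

δ = min(1, ϵ/13)

Let ϵ > 0. We seek δ > 0 with 0 < |y − 6| < δ ⇒ |y^2 − 36| < ϵ.
Factor: y^2 − 36 = (y − 6)(y + 6), so |y^2 − 36| = |y − 6|·|y + 6|.
Impose δ ≤ 1 so that |y| < 7; then |y + 6| ≤ 13.
Hence |y^2 − 36| ≤ 13|y − 6|, which is < ϵ once |y − 6| < ϵ/13.
Take δ = min(1, ϵ/13). If 0 < |y − 6| < δ then both bounds hold and |y^2 − 36| ≤ 13|y − 6| < 13·(ϵ/13) = ϵ.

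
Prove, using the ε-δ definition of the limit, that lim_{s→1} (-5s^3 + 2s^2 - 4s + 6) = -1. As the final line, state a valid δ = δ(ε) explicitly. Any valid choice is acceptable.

δ = min(1, ε/33)

Fix ε > 0. We want δ > 0 such that 0 < |s − 1| < δ implies |(-5s^3 + 2s^2 - 4s + 6) + 1| < ε.
(-5s^3 + 2s^2 - 4s + 6) + 1 = -5s^3 + 2s^2 - 4s + 7 = (s − 1)(-5s^2 - 3s - 7).
So |(-5s^3 + 2s^2 - 4s + 6) + 1| = |s − 1|·|-5s^2 - 3s - 7|.
Assume first that |s − 1| < 1, so |s| < 2. Then |-5s^2 - 3s - 7| ≤ 5·2^2 + 3·2 + 7 = 33.
Hence |(-5s^3 + 2s^2 - 4s + 6) + 1| ≤ 33|s − 1| < ε provided |s − 1| < ε/33.
Choosing δ = min(1, ε/33) ensures both conditions, hence |(-5s^3 + 2s^2 - 4s + 6) + 1| < ε.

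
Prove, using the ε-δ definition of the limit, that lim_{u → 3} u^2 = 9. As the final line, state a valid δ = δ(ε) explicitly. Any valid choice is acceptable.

δ = min(2, ε/8)

Let ε > 0. We seek δ > 0 with 0 < |u − 3| < δ ⇒ |u^2 − 9| < ε.
Factor: u^2 − 9 = (u − 3)(u + 3), so |u^2 − 9| = |u − 3|·|u + 3|.
Impose δ ≤ 2 so that |u| < 5; then |u + 3| ≤ 8.
Hence |u^2 − 9| ≤ 8|u − 3|, which is < ε once |u − 3| < ε/8.
Take δ = min(2, ε/8). If 0 < |u − 3| < δ then both bounds hold and |u^2 − 9| ≤ 8|u − 3| < 8·(ε/8) = ε.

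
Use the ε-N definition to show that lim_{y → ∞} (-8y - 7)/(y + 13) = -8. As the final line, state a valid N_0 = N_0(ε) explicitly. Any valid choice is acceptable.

Let ε > 0. We seek N_0 > 0 such that y > N_0 implies |(-8y - 7)/(y + 13) + 8| < ε.
(-8y - 7)/(y + 13) + 8 = ((-8y - 7) − (-8)(y + 13)) / ((y + 13)) = 97/((y + 13)).
For y > 0 we have y + 13 > y, so |(-8y - 7)/(y + 13) + 8| = 97/((y + 13)) < 97/(y) = 97/y.
Thus |(-8y - 7)/(y + 13) + 8| < ε whenever y > 97/ε.
Take N_0 = 97/ε. If y > N_0 then |(-8y - 7)/(y + 13) + 8| < 97/y < ε.

N_0 = 97/ε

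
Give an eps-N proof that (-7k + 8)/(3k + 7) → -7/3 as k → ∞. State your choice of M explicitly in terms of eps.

Let eps > 0 be given. For k ≥ 1, |(-7k + 8)/(3k + 7) + 7/3| = |73|/(3(3k + 7)) = 73/(3(3k + 7)).
Since 3k + 7 ≥ 3k for k ≥ 1, this is ≤ 73/(3·3k) = (73/9)/k.
So |(-7k + 8)/(3k + 7) + 7/3| < eps whenever k > (73/9)/eps.
Take M = (73/9)/eps. If k > M then |(-7k + 8)/(3k + 7) + 7/3| ≤ (73/9)/k < eps.

M = (73/9)/eps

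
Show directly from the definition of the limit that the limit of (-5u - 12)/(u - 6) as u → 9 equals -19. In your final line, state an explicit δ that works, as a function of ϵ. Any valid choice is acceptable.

δ = min(3/2, (3/28)ϵ)

Let ϵ > 0. We want δ > 0 with 0 < |u − 9| < δ ⇒ |(-5u - 12)/(u - 6) + 19| < ϵ.
Combining over a common denominator, (-5u - 12)/(u - 6) + 19 = [(-5u - 12)·3 − (-57)·(u - 6)] / [3·(u - 6)] = 42(u − 9) / (3(u - 6)).
So |(-5u - 12)/(u - 6) + 19| = 42|u − 9| / (3·|u − 6|).
Restrict δ ≤ 3/2. Then |u − 9| < 3/2 gives |u − 6| = |(u − 9) + 3| ≥ 3 − 3/2 = 3/2.
Hence |(-5u - 12)/(u - 6) + 19| < 42|u − 9|/(3·(3/2)) = (28/3)|u − 9|, which is < ϵ once |u − 9| < (3/28)ϵ.
Take δ = min(3/2, (3/28)ϵ). Then 0 < |u − 9| < δ forces both bounds, so |(-5u - 12)/(u - 6) + 19| < ϵ.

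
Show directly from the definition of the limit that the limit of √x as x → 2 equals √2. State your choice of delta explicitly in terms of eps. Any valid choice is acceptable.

delta = min(2, √2·eps)

Let eps > 0 be given. We want delta > 0 such that 0 < |x − 2| < delta implies |√x − √2| < eps.
Multiplying by the conjugate, |√x − √2| = |x − 2|/(√x + √2).
Restrict delta ≤ 2 so that |x − 2| < 2 forces x > 0, and then √x + √2 > √2.
Hence |√x − √2| < |x − 2|/√2, which is < eps once |x − 2| < √2·eps.
Take delta = min(2, √2·eps). If 0 < |x − 2| < delta then x > 0 and |√x − √2| < |x − 2|/√2 < eps.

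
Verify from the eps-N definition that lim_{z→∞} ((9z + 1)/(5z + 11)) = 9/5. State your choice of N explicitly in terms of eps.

Let eps > 0. We seek N > 0 such that z > N implies |(9z + 1)/(5z + 11) − (9/5)| < eps.
(9z + 1)/(5z + 11) − (9/5) = (5(9z + 1) − 9(5z + 11)) / (5(5z + 11)) = -94/(5(5z + 11)).
For z > 0 we have 5z + 11 > 5z, so |(9z + 1)/(5z + 11) − (9/5)| = 94/(5(5z + 11)) < 94/(5·5z) = (94/25)/z.
Thus |(9z + 1)/(5z + 11) − (9/5)| < eps whenever z > (94/25)/eps.
Take N = (94/25)/eps. If z > N then |(9z + 1)/(5z + 11) − (9/5)| < (94/25)/z < eps.

N = (94/25)/eps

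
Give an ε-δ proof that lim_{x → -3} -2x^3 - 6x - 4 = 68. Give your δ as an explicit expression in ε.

δ = min(1, ε/80)

Suppose ε > 0. We want δ > 0 such that 0 < |x + 3| < δ implies |(-2x^3 - 6x - 4) − 68| < ε.
(-2x^3 - 6x - 4) − 68 = -2x^3 - 6x - 72 = (x + 3)(-2x^2 + 6x - 24).
So |(-2x^3 - 6x - 4) − 68| = |x + 3|·|-2x^2 + 6x - 24|.
Assume first that |x + 3| < 1, so |x| < 4. Then |-2x^2 + 6x - 24| ≤ 2·4^2 + 6·4 + 24 = 80.
Hence |(-2x^3 - 6x - 4) − 68| ≤ 80|x + 3| < ε provided |x + 3| < ε/80.
Choosing δ = min(1, ε/80) ensures both conditions, hence |(-2x^3 - 6x - 4) − 68| < ε.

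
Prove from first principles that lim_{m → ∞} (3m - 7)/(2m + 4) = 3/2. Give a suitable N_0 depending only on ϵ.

N_0 = (13/2)/ϵ

Let ϵ > 0 be given. For m ≥ 1, |(3m - 7)/(2m + 4) − (3/2)| = |-26|/(2(2m + 4)) = 26/(2(2m + 4)).
Since 2m + 4 ≥ 2m for m ≥ 1, this is ≤ 26/(2·2m) = (13/2)/m.
So |(3m - 7)/(2m + 4) − (3/2)| < ϵ whenever m > (13/2)/ϵ.
Take N_0 = (13/2)/ϵ. If m > N_0 then |(3m - 7)/(2m + 4) − (3/2)| ≤ (13/2)/m < ϵ.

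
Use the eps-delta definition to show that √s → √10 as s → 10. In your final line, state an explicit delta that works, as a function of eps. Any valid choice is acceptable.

delta = min(10, √10·eps)

Suppose eps > 0. We want delta > 0 such that 0 < |s − 10| < delta implies |√s − √10| < eps.
Multiplying by the conjugate, |√s − √10| = |s − 10|/(√s + √10).
Restrict delta ≤ 10 so that |s − 10| < 10 forces s > 0, and then √s + √10 > √10.
Hence |√s − √10| < |s − 10|/√10, which is < eps once |s − 10| < √10·eps.
Take delta = min(10, √10·eps). If 0 < |s − 10| < delta then s > 0 and |√s − √10| < |s − 10|/√10 < eps.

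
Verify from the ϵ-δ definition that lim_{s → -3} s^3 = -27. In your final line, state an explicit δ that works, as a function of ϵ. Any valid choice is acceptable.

δ = min(2, ϵ/49)

Let ϵ > 0. We seek δ > 0 with 0 < |s + 3| < δ ⇒ |s^3 + 27| < ϵ.
Factor: s^3 + 27 = (s + 3)(s^2 - 3s + 9), so |s^3 + 27| = |s + 3|·|s^2 - 3s + 9|.
Impose δ ≤ 2 so that |s| < 5; then |s^2 - 3s + 9| ≤ 49.
Hence |s^3 + 27| ≤ 49|s + 3|, which is < ϵ once |s + 3| < ϵ/49.
Take δ = min(2, ϵ/49). If 0 < |s + 3| < δ then both bounds hold and |s^3 + 27| ≤ 49|s + 3| < 49·(ϵ/49) = ϵ.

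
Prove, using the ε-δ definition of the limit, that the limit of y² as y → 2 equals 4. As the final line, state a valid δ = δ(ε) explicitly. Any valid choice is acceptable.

Suppose ε > 0. We seek δ > 0 with 0 < |y − 2| < δ ⇒ |y² − 4| < ε.
Factor: y² − 4 = (y − 2)(y + 2), so |y² − 4| = |y − 2|·|y + 2|.
Impose δ ≤ 1 so that |y| < 3; then |y + 2| ≤ 5.
Hence |y² − 4| ≤ 5|y − 2|, which is < ε once |y − 2| < ε/5.
Take δ = min(1, ε/5). If 0 < |y − 2| < δ then both bounds hold and |y² − 4| ≤ 5|y − 2| < 5·(ε/5) = ε.

δ = min(1, ε/5)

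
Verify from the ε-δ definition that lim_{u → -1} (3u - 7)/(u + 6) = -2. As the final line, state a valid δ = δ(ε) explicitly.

Let ε > 0. We want δ > 0 with 0 < |u + 1| < δ ⇒ |(3u - 7)/(u + 6) + 2| < ε.
Combining over a common denominator, (3u - 7)/(u + 6) + 2 = [(3u - 7)·5 − (-10)·(u + 6)] / [5·(u + 6)] = 25(u + 1) / (5(u + 6)).
So |(3u - 7)/(u + 6) + 2| = 25|u + 1| / (5·|u + 6|).
Restrict δ ≤ 5/2. Then |u + 1| < 5/2 gives |u + 6| = |(u + 1) + 5| ≥ 5 − 5/2 = 5/2.
Hence |(3u - 7)/(u + 6) + 2| < 25|u + 1|/(5·(5/2)) = 2|u + 1|, which is < ε once |u + 1| < (1/2)ε.
Take δ = min(5/2, (1/2)ε). Then 0 < |u + 1| < δ forces both bounds, so |(3u - 7)/(u + 6) + 2| < ε.

δ = min(5/2, (1/2)ε)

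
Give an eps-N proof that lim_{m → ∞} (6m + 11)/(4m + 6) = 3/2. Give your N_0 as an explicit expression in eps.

Let eps > 0. For m ≥ 1, |(6m + 11)/(4m + 6) − (3/2)| = |8|/(4(4m + 6)) = 8/(4(4m + 6)).
Since 4m + 6 ≥ 4m for m ≥ 1, this is ≤ 8/(4·4m) = (1/2)/m.
So |(6m + 11)/(4m + 6) − (3/2)| < eps whenever m > (1/2)/eps.
Take N_0 = (1/2)/eps. If m > N_0 then |(6m + 11)/(4m + 6) − (3/2)| ≤ (1/2)/m < eps.

N_0 = (1/2)/eps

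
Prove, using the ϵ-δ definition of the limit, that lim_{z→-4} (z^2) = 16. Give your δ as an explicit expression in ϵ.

Suppose ϵ > 0. We seek δ > 0 with 0 < |z + 4| < δ ⇒ |z^2 − 16| < ϵ.
Factor: z^2 − 16 = (z + 4)(z - 4), so |z^2 − 16| = |z + 4|·|z - 4|.
Restrict δ ≤ 1. Then |z + 4| < 1 gives |z| < 5, so by the triangle inequality |z - 4| ≤ 5 + 4 = 9.
Hence |z^2 − 16| ≤ 9|z + 4|, which is < ϵ once |z + 4| < ϵ/9.
Take δ = min(1, ϵ/9). If 0 < |z + 4| < δ then both bounds hold and |z^2 − 16| ≤ 9|z + 4| < 9·(ϵ/9) = ϵ.

δ = min(1, ϵ/9)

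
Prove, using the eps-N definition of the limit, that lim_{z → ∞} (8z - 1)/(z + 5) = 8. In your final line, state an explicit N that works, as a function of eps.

N = 41/eps

Suppose eps > 0. We seek N > 0 such that z > N implies |(8z - 1)/(z + 5) − 8| < eps.
(8z - 1)/(z + 5) − 8 = ((8z - 1) − 8(z + 5)) / ((z + 5)) = -41/((z + 5)).
For z > 0 we have z + 5 > z, so |(8z - 1)/(z + 5) − 8| = 41/((z + 5)) < 41/(z) = 41/z.
Thus |(8z - 1)/(z + 5) − 8| < eps whenever z > 41/eps.
Take N = 41/eps. If z > N then |(8z - 1)/(z + 5) − 8| < 41/z < eps.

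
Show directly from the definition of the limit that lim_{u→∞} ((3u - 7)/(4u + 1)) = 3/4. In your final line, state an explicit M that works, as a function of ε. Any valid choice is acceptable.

M = (31/16)/ε

Suppose ε > 0. We seek M > 0 such that u > M implies |(3u - 7)/(4u + 1) − (3/4)| < ε.
(3u - 7)/(4u + 1) − (3/4) = (4(3u - 7) − 3(4u + 1)) / (4(4u + 1)) = -31/(4(4u + 1)).
For u > 0 we have 4u + 1 > 4u, so |(3u - 7)/(4u + 1) − (3/4)| = 31/(4(4u + 1)) < 31/(4·4u) = (31/16)/u.
Thus |(3u - 7)/(4u + 1) − (3/4)| < ε whenever u > (31/16)/ε.
Take M = (31/16)/ε. If u > M then |(3u - 7)/(4u + 1) − (3/4)| < (31/16)/u < ε.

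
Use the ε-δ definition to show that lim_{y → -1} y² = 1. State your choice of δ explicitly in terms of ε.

δ = min(1, ε/3)

Fix ε > 0. We seek δ > 0 with 0 < |y + 1| < δ ⇒ |y² − 1| < ε.
Factor: y² − 1 = (y + 1)(y - 1), so |y² − 1| = |y + 1|·|y - 1|.
Restrict δ ≤ 1. Then |y + 1| < 1 gives |y| < 2, so by the triangle inequality |y - 1| ≤ 2 + 1 = 3.
Hence |y² − 1| ≤ 3|y + 1|, which is < ε once |y + 1| < ε/3.
Take δ = min(1, ε/3). If 0 < |y + 1| < δ then both bounds hold and |y² − 1| ≤ 3|y + 1| < 3·(ε/3) = ε.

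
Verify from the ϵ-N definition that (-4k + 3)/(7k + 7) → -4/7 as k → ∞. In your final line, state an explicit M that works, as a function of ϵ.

M = 1/ϵ

Fix ϵ > 0. For k ≥ 1, |(-4k + 3)/(7k + 7) + 4/7| = |49|/(7(7k + 7)) = 49/(7(7k + 7)).
Since 7k + 7 ≥ 7k for k ≥ 1, this is ≤ 49/(7·7k) = 1/k.
So |(-4k + 3)/(7k + 7) + 4/7| < ϵ whenever k > 1/ϵ.
Take M = 1/ϵ. If k > M then |(-4k + 3)/(7k + 7) + 4/7| ≤ 1/k < ϵ.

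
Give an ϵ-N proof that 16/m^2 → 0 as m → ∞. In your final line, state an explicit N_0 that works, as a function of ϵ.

Let ϵ > 0 be given. For m ≥ 1, |16/m^2 − 0| = 16/m^2.
16/m^2 < ϵ ⇔ m^2 > 16/ϵ ⇔ m > (16/ϵ)^{1/2}.
Take N_0 = (16/ϵ)^{1/2}. Then m > N_0 implies 16/m^2 < ϵ.

N_0 = (16/ϵ)^{1/2}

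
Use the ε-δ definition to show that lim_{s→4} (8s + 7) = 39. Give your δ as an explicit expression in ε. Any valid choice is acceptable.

Fix ε > 0. We need δ > 0 so that 0 < |s − 4| < δ implies |(8s + 7) − 39| < ε.
|(8s + 7) − 39| = |8s - 32| = 8|s − 4|.
Thus it suffices that |s − 4| < ε/8.
Take δ = ε/8. If 0 < |s − 4| < δ then |(8s + 7) − 39| = 8|s − 4| < 8·(ε/8) = ε.

δ = ε/8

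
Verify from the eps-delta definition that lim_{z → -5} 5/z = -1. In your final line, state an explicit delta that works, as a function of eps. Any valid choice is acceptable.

Let eps > 0 be given. We seek delta > 0 such that 0 < |z + 5| < delta implies |5/z + 1| < eps.
|5/z + 1| = 5·|-5 − z|/(5·|z|) = 5|z + 5|/(5|z|).
Require delta ≤ 5/2 so that |z| > 5 − 5/2 = 5/2, hence 5|z| > 25/2.
Then |5/z + 1| < 5|z + 5|/(25/2), which is < eps when |z + 5| < (5/2)eps.
Take delta = min(5/2, (5/2)eps). Then 0 < |z + 5| < delta gives both |z + 5| < 5/2 and |z + 5| < (5/2)eps, so |5/z + 1| < eps.

delta = min(5/2, (5/2)eps)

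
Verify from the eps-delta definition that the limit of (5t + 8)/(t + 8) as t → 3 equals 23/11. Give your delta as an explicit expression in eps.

delta = min(11/2, (121/64)eps)

Let eps > 0 be given. We want delta > 0 with 0 < |t − 3| < delta ⇒ |(5t + 8)/(t + 8) − (23/11)| < eps.
Combining over a common denominator, (5t + 8)/(t + 8) − (23/11) = [(5t + 8)·11 − 23·(t + 8)] / [11·(t + 8)] = 32(t − 3) / (11(t + 8)).
So |(5t + 8)/(t + 8) − (23/11)| = 32|t − 3| / (11·|t + 8|).
Require delta ≤ 11/2, so |t + 8| ≥ |11| − |t − 3| > 11 − 11/2 = 11/2.
Hence |(5t + 8)/(t + 8) − (23/11)| < 32|t − 3|/(11·(11/2)) = (64/121)|t − 3|, which is < eps once |t − 3| < (121/64)eps.
Take delta = min(11/2, (121/64)eps). Then 0 < |t − 3| < delta forces both bounds, so |(5t + 8)/(t + 8) − (23/11)| < eps.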